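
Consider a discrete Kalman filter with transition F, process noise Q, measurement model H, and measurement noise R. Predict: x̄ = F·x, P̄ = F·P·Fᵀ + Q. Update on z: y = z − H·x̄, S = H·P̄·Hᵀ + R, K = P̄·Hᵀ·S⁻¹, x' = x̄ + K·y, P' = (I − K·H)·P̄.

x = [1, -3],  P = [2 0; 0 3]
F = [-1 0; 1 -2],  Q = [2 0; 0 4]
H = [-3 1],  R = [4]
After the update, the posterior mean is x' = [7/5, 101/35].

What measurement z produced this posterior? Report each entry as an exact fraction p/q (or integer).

z = [-2]

x̄ = F·x = [-1, 7]
P̄ = F·P·Fᵀ + Q = [4 -2; -2 18]
S = H·P̄·Hᵀ + R = [70]
K = P̄·Hᵀ·S⁻¹ = [-1/5; 12/35]
x' − x̄ = [12/5, -144/35] = K·y
y = (KᵀK)⁻¹·Kᵀ·(x' − x̄) = [-12]
z = y + H·x̄ = [-12] + [10] = [-2]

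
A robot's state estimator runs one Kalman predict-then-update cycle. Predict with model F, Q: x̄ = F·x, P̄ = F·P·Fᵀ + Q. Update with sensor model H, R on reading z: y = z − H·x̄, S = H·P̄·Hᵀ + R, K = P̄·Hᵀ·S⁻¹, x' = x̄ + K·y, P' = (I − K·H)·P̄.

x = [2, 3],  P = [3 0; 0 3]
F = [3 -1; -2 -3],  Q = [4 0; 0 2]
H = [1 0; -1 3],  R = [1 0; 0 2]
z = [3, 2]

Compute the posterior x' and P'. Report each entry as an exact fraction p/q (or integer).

x' = [8587/3086, 4663/3086]
P' = [11885/12344 3921/12344; 3921/12344 4021/12344]

x̄ = F·x = [3, -13]
P̄ = F·P·Fᵀ + Q = [34 -9; -9 41]
y = z − H·x̄ = [0, 44]
S = H·P̄·Hᵀ + R = [35 -61; -61 459]
K = P̄·Hᵀ·S⁻¹ = [11885/12344 -61/12344; 3921/12344 4071/12344]
x' = x̄ + K·y = [8587/3086, 4663/3086]
P' = (I − K·H)·P̄ = [11885/12344 3921/12344; 3921/12344 4021/12344]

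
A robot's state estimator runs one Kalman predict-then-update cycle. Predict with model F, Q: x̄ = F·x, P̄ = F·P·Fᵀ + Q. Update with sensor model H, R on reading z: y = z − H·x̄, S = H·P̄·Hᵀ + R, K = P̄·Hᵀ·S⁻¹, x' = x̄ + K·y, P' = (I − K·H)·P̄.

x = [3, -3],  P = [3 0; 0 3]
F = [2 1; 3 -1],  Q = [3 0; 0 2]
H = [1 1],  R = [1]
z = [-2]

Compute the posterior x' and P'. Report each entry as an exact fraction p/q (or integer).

x' = [-106/27, 173/81]
P' = [41/9 -112/27; -112/27 383/81]

x̄ = F·x = [3, 12]
P̄ = F·P·Fᵀ + Q = [18 15; 15 32]
y = z − H·x̄ = [-17]
S = H·P̄·Hᵀ + R = [81]
K = P̄·Hᵀ·S⁻¹ = [11/27; 47/81]
x' = x̄ + K·y = [-106/27, 173/81]
P' = (I − K·H)·P̄ = [41/9 -112/27; -112/27 383/81]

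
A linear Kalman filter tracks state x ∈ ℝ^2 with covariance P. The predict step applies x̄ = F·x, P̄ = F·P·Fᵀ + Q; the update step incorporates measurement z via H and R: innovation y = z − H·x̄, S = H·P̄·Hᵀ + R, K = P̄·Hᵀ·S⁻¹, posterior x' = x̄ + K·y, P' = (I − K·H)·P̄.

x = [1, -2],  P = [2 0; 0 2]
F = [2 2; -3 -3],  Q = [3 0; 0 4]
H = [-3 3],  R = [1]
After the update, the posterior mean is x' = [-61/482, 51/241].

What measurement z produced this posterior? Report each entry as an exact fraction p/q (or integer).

z = [1]

x̄ = F·x = [-2, 3]
P̄ = F·P·Fᵀ + Q = [19 -24; -24 40]
S = H·P̄·Hᵀ + R = [964]
K = P̄·Hᵀ·S⁻¹ = [-129/964; 48/241]
x' − x̄ = [903/482, -672/241] = K·y
y = (KᵀK)⁻¹·Kᵀ·(x' − x̄) = [-14]
z = y + H·x̄ = [-14] + [15] = [1]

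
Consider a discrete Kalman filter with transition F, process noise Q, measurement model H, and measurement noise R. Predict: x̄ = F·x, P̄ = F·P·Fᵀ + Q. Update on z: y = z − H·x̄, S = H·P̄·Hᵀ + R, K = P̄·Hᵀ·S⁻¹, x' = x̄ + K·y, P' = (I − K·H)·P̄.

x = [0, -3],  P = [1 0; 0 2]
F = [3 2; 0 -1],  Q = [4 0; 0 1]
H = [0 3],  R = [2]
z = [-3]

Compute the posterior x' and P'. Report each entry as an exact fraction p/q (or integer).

x̄ = F·x = [-6, 3]
P̄ = F·P·Fᵀ + Q = [21 -4; -4 3]
y = z − H·x̄ = [-12]
S = H·P̄·Hᵀ + R = [29]
K = P̄·Hᵀ·S⁻¹ = [-12/29; 9/29]
x' = x̄ + K·y = [-30/29, -21/29]
P' = (I − K·H)·P̄ = [465/29 -8/29; -8/29 6/29]

x' = [-30/29, -21/29]
P' = [465/29 -8/29; -8/29 6/29]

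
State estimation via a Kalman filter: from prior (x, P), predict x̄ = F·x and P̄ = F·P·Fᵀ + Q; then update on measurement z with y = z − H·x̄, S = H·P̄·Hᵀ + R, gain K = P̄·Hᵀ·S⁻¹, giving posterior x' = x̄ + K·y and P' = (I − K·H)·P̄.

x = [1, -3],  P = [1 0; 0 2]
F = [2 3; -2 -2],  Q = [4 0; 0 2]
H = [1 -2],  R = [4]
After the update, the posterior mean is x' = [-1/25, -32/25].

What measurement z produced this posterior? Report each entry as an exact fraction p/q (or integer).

z = [3]

x̄ = F·x = [-7, 4]
P̄ = F·P·Fᵀ + Q = [26 -16; -16 14]
S = H·P̄·Hᵀ + R = [150]
K = P̄·Hᵀ·S⁻¹ = [29/75; -22/75]
x' − x̄ = [174/25, -132/25] = K·y
y = (KᵀK)⁻¹·Kᵀ·(x' − x̄) = [18]
z = y + H·x̄ = [18] + [-15] = [3]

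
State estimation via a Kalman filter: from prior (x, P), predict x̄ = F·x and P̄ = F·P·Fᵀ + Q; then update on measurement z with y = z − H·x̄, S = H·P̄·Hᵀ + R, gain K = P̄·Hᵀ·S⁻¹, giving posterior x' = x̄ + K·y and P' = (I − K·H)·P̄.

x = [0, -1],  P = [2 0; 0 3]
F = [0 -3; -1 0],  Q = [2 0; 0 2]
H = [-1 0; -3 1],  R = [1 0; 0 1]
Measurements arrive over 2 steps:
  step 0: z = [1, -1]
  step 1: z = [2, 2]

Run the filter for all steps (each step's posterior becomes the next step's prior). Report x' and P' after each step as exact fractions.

step 0: x' = [-43/411, -144/137], P' = [145/411 116/137; 116/137 388/137]
step 1: x' = [-69125/66012, -38125/44008], P' = [8807/33006 12139/22004; 12139/22004 80089/44008]

step 0: x̄ = F·x = [3, 0]
step 0: P̄ = F·P·Fᵀ + Q = [29 0; 0 4]
step 0: y = z − H·x̄ = [4, 8]
step 0: S = H·P̄·Hᵀ + R = [30 87; 87 266]
step 0: K = P̄·Hᵀ·S⁻¹ = [-145/411 -29/137; -116/137 40/137]
step 0: x' = x̄ + K·y = [-43/411, -144/137]
step 0: P' = (I − K·H)·P̄ = [145/411 116/137; 116/137 388/137]
step 1: x̄ = F·x = [432/137, 43/411]
step 1: P̄ = F·P·Fᵀ + Q = [3766/137 348/137; 348/137 967/411]
step 1: y = z − H·x̄ = [706/137, 4667/411]
step 1: S = H·P̄·Hᵀ + R = [3903/137 10950/137; 10950/137 96796/411]
step 1: K = P̄·Hᵀ·S⁻¹ = [-8807/33006 -5475/22004; -12139/22004 7255/44008]
step 1: x' = x̄ + K·y = [-69125/66012, -38125/44008]
step 1: P' = (I − K·H)·P̄ = [8807/33006 12139/22004; 12139/22004 80089/44008]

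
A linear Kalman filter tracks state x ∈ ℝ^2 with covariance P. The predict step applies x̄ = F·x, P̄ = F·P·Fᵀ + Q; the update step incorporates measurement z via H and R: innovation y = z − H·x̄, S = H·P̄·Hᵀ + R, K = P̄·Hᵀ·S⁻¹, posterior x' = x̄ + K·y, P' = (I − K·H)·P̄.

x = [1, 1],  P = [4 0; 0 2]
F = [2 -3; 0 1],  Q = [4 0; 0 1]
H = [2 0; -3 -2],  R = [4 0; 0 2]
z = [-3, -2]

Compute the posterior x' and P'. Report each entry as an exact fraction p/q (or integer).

x' = [-5/6, 2]
P' = [97/168 -5/7; -5/7 9/7]

x̄ = F·x = [-1, 1]
P̄ = F·P·Fᵀ + Q = [38 -6; -6 3]
y = z − H·x̄ = [-1, -3]
S = H·P̄·Hᵀ + R = [156 -204; -204 284]
K = P̄·Hᵀ·S⁻¹ = [97/336 -17/112; -5/14 -3/14]
x' = x̄ + K·y = [-5/6, 2]
P' = (I − K·H)·P̄ = [97/168 -5/7; -5/7 9/7]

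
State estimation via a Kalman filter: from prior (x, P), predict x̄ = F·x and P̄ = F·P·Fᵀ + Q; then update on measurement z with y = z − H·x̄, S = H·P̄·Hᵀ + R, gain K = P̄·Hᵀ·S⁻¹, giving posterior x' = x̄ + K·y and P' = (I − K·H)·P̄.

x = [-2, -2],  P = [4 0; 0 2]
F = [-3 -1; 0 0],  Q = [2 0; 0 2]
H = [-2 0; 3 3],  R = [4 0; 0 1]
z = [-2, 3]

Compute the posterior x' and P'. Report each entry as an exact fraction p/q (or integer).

x̄ = F·x = [8, 0]
P̄ = F·P·Fᵀ + Q = [40 0; 0 2]
y = z − H·x̄ = [14, -21]
S = H·P̄·Hᵀ + R = [164 -240; -240 379]
K = P̄·Hᵀ·S⁻¹ = [-380/1139 120/1139; 360/1139 246/1139]
x' = x̄ + K·y = [1272/1139, -126/1139]
P' = (I − K·H)·P̄ = [760/1139 -720/1139; -720/1139 802/1139]

x' = [1272/1139, -126/1139]
P' = [760/1139 -720/1139; -720/1139 802/1139]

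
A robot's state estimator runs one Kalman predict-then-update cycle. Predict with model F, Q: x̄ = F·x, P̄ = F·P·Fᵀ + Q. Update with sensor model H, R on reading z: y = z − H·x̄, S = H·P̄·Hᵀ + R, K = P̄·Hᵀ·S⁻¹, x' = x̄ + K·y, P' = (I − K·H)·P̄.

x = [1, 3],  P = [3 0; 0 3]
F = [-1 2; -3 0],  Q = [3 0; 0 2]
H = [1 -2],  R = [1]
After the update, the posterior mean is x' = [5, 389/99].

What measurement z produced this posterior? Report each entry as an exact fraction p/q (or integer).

z = [-3]

x̄ = F·x = [5, -3]
P̄ = F·P·Fᵀ + Q = [18 9; 9 29]
S = H·P̄·Hᵀ + R = [99]
K = P̄·Hᵀ·S⁻¹ = [0; -49/99]
x' − x̄ = [0, 686/99] = K·y
y = (KᵀK)⁻¹·Kᵀ·(x' − x̄) = [-14]
z = y + H·x̄ = [-14] + [11] = [-3]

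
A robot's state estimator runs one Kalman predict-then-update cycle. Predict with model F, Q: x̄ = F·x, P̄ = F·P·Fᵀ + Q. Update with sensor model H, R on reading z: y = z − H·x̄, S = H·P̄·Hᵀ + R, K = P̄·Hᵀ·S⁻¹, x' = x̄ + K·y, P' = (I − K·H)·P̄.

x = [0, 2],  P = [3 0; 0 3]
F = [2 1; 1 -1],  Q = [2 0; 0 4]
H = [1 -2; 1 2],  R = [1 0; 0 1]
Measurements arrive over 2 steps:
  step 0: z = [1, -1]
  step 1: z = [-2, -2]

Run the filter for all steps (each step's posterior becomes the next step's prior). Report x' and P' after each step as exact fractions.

step 0: x' = [22/299, -470/897], P' = [145/299 1/897; 1/897 332/2691]
step 1: x' = [-1644878/899663, 7304/899663], P' = [398906/899663 2275/899663; 2275/899663 109385/899663]

step 0: x̄ = F·x = [2, -2]
step 0: P̄ = F·P·Fᵀ + Q = [17 3; 3 10]
step 0: y = z − H·x̄ = [-5, 1]
step 0: S = H·P̄·Hᵀ + R = [46 -23; -23 70]
step 0: K = P̄·Hᵀ·S⁻¹ = [433/897 19/39; -661/2691 29/117]
step 0: x' = x̄ + K·y = [22/299, -470/897]
step 0: P' = (I − K·H)·P̄ = [145/299 1/897; 1/897 332/2691]
step 1: x̄ = F·x = [-26/69, 536/897]
step 1: P̄ = F·P·Fᵀ + Q = [842/207 175/207; 175/207 12395/2691]
step 1: y = z − H·x̄ = [-128/299, -2528/897]
step 1: S = H·P̄·Hᵀ + R = [6013/299 -12878/897; -12878/897 72317/2691]
step 1: K = P̄·Hᵀ·S⁻¹ = [394356/899663 403456/899663; -216495/899663 221045/899663]
step 1: x' = x̄ + K·y = [-1644878/899663, 7304/899663]
step 1: P' = (I − K·H)·P̄ = [398906/899663 2275/899663; 2275/899663 109385/899663]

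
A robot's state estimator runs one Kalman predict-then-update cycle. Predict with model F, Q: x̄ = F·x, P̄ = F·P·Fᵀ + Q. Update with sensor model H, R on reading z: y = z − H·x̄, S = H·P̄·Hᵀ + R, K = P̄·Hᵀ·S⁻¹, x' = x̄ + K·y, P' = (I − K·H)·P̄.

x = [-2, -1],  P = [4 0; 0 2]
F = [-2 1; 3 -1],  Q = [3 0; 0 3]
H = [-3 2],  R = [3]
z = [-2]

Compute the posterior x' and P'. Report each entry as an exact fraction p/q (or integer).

x' = [49/668, -155/167]
P' = [803/668 258/167; 258/167 447/167]

x̄ = F·x = [3, -5]
P̄ = F·P·Fᵀ + Q = [21 -26; -26 41]
y = z − H·x̄ = [17]
S = H·P̄·Hᵀ + R = [668]
K = P̄·Hᵀ·S⁻¹ = [-115/668; 40/167]
x' = x̄ + K·y = [49/668, -155/167]
P' = (I − K·H)·P̄ = [803/668 258/167; 258/167 447/167]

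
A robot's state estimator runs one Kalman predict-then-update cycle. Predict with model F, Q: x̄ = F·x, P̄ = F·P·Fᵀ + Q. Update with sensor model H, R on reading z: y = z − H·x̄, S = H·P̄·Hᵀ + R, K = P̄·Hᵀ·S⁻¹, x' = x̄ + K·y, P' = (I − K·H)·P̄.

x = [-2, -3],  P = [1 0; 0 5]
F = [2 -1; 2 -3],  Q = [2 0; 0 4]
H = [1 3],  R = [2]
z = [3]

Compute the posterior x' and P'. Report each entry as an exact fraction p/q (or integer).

x̄ = F·x = [-1, 5]
P̄ = F·P·Fᵀ + Q = [11 19; 19 53]
y = z − H·x̄ = [-11]
S = H·P̄·Hᵀ + R = [604]
K = P̄·Hᵀ·S⁻¹ = [17/151; 89/302]
x' = x̄ + K·y = [-338/151, 531/302]
P' = (I − K·H)·P̄ = [505/151 -157/151; -157/151 82/151]

x' = [-338/151, 531/302]
P' = [505/151 -157/151; -157/151 82/151]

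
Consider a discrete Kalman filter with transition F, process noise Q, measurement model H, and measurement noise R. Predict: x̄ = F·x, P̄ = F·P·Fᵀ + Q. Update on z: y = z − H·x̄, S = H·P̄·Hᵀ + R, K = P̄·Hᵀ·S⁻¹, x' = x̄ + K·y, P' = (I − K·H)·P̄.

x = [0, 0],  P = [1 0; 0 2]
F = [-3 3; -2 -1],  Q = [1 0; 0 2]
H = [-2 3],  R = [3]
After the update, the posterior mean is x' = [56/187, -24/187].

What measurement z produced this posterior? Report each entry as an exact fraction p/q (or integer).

x̄ = F·x = [0, 0]
P̄ = F·P·Fᵀ + Q = [28 0; 0 8]
S = H·P̄·Hᵀ + R = [187]
K = P̄·Hᵀ·S⁻¹ = [-56/187; 24/187]
x' − x̄ = [56/187, -24/187] = K·y
y = (KᵀK)⁻¹·Kᵀ·(x' − x̄) = [-1]
z = y + H·x̄ = [-1] + [0] = [-1]

z = [-1]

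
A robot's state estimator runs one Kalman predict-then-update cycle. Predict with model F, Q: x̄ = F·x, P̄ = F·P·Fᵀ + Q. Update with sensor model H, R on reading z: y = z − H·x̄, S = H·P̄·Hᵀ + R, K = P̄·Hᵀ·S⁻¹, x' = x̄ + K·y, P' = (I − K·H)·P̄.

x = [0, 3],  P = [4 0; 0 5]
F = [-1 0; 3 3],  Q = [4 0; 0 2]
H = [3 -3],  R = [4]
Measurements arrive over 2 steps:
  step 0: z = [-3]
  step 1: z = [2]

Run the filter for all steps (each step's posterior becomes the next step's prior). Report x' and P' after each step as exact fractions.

step 0: x̄ = F·x = [0, 9]
step 0: P̄ = F·P·Fᵀ + Q = [8 -12; -12 83]
step 0: y = z − H·x̄ = [24]
step 0: S = H·P̄·Hᵀ + R = [1039]
step 0: K = P̄·Hᵀ·S⁻¹ = [60/1039; -285/1039]
step 0: x' = x̄ + K·y = [1440/1039, 2511/1039]
step 0: P' = (I − K·H)·P̄ = [4712/1039 4632/1039; 4632/1039 5012/1039]
step 1: x̄ = F·x = [-1440/1039, 11853/1039]
step 1: P̄ = F·P·Fᵀ + Q = [8868/1039 -28032/1039; -28032/1039 172970/1039]
step 1: y = z − H·x̄ = [41957/1039]
step 1: S = H·P̄·Hᵀ + R = [2145274/1039]
step 1: K = P̄·Hᵀ·S⁻¹ = [55350/1072637; -301503/1072637]
step 1: x' = x̄ + K·y = [748530/1072637, 61410/1072637]
step 1: P' = (I − K·H)·P̄ = [3257844/1072637 3184044/1072637; 3184044/1072637 3586048/1072637]

step 0: x' = [1440/1039, 2511/1039], P' = [4712/1039 4632/1039; 4632/1039 5012/1039]
step 1: x' = [748530/1072637, 61410/1072637], P' = [3257844/1072637 3184044/1072637; 3184044/1072637 3586048/1072637]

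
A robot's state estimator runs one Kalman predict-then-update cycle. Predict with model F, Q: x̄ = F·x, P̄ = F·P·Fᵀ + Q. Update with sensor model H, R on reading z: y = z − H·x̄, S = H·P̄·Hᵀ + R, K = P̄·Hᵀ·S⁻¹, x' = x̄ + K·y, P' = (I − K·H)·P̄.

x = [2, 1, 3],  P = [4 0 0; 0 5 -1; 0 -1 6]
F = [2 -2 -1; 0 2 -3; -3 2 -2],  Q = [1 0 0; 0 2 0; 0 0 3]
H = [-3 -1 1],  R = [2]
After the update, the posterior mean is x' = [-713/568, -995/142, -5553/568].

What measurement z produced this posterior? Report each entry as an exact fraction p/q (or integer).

x̄ = F·x = [-1, -7, -10]
P̄ = F·P·Fᵀ + Q = [39 -6 -34; -6 88 66; -34 66 91]
S = H·P̄·Hᵀ + R = [568]
K = P̄·Hᵀ·S⁻¹ = [-145/568; -1/142; 127/568]
x' − x̄ = [-145/568, -1/142, 127/568] = K·y
y = (KᵀK)⁻¹·Kᵀ·(x' − x̄) = [1]
z = y + H·x̄ = [1] + [0] = [1]

z = [1]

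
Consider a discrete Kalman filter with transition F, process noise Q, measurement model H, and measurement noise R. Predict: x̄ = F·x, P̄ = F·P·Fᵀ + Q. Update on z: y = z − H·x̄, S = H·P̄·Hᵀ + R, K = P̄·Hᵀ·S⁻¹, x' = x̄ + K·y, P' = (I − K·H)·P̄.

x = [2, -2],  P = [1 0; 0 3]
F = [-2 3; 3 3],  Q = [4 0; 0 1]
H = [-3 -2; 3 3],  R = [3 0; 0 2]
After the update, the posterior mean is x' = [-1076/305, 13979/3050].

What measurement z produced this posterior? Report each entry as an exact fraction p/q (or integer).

z = [1, 3]

x̄ = F·x = [-10, 0]
P̄ = F·P·Fᵀ + Q = [35 21; 21 37]
S = H·P̄·Hᵀ + R = [718 -852; -852 1028]
K = P̄·Hᵀ·S⁻¹ = [-399/610 -231/610; 1853/3050 1026/1525]
x' − x̄ = [1974/305, 13979/3050] = K·y
y = (KᵀK)⁻¹·Kᵀ·(x' − x̄) = [-29, 33]
z = y + H·x̄ = [-29, 33] + [30, -30] = [1, 3]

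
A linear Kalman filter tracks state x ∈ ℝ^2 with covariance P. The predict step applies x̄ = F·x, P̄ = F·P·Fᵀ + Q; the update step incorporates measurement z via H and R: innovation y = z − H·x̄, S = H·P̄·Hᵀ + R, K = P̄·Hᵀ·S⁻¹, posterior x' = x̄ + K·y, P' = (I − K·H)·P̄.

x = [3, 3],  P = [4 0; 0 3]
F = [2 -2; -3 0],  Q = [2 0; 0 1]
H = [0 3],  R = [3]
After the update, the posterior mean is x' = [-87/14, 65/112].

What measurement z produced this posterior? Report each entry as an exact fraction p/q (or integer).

z = [2]

x̄ = F·x = [0, -9]
P̄ = F·P·Fᵀ + Q = [30 -24; -24 37]
S = H·P̄·Hᵀ + R = [336]
K = P̄·Hᵀ·S⁻¹ = [-3/14; 37/112]
x' − x̄ = [-87/14, 1073/112] = K·y
y = (KᵀK)⁻¹·Kᵀ·(x' − x̄) = [29]
z = y + H·x̄ = [29] + [-27] = [2]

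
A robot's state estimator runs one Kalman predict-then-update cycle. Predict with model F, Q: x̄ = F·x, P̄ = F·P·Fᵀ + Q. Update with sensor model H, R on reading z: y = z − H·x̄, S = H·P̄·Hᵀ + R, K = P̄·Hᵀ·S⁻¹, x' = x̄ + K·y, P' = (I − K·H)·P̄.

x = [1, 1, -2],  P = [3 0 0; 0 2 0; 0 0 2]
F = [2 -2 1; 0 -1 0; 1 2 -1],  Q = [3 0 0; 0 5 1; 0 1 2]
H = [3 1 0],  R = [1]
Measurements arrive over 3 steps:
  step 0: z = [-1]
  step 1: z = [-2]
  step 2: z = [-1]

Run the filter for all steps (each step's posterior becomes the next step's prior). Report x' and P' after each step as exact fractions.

step 0: x' = [-40/257, -143/257, 1195/257], P' = [184/257 -473/257 157/257; -473/257 1438/257 -486/257; 157/257 -486/257 3630/257]
step 1: x' = [-56571/184033, -193493/184033, -355149/184033], P' = [127748/184033 -327201/184033 -172424/184033; -327201/184033 997250/184033 478457/184033; -172424/184033 478457/184033 1168217/184033]
step 2: x' = [-46625317/71233646, 3126178/3237893, -12966511/35616823], P' = [45591927/71233646 -5268280/3237893 -24210994/35616823; -5268280/3237893 16187965/3237893 6084161/3237893; -24210994/35616823 6084161/3237893 183124583/35616823]

step 0: x̄ = F·x = [-2, -1, 5]
step 0: P̄ = F·P·Fᵀ + Q = [25 4 -4; 4 7 -3; -4 -3 15]
step 0: y = z − H·x̄ = [6]
step 0: S = H·P̄·Hᵀ + R = [257]
step 0: K = P̄·Hᵀ·S⁻¹ = [79/257; 19/257; -15/257]
step 0: x' = x̄ + K·y = [-40/257, -143/257, 1195/257]
step 0: P' = (I − K·H)·P̄ = [184/257 -473/257 157/257; -473/257 1438/257 -486/257; 157/257 -486/257 3630/257]
step 1: x̄ = F·x = [1401/257, 143/257, -1521/257]
step 1: P̄ = F·P·Fᵀ + Q = [17245/257 4308/257 -12061/257; 4308/257 2723/257 -2632/257; -12061/257 -2632/257 9818/257]
step 1: y = z − H·x̄ = [-4860/257]
step 1: S = H·P̄·Hᵀ + R = [184033/257]
step 1: K = P̄·Hᵀ·S⁻¹ = [56043/184033; 15647/184033; -38815/184033]
step 1: x' = x̄ + K·y = [-56571/184033, -193493/184033, -355149/184033]
step 1: P' = (I − K·H)·P̄ = [127748/184033 -327201/184033 -172424/184033; -327201/184033 997250/184033 478457/184033; -172424/184033 478457/184033 1168217/184033]
step 2: x̄ = F·x = [-81305/184033, 193493/184033, -88408/184033]
step 2: P̄ = F·P·Fᵀ + Q = [6234392/184033 2170445/184033 -3469871/184033; 2170445/184033 1917415/184033 -1004809/184033; -3469871/184033 -1004809/184033 2775247/184033]
step 2: y = z − H·x̄ = [-133611/184033]
step 2: S = H·P̄·Hᵀ + R = [71233646/184033]
step 2: K = P̄·Hᵀ·S⁻¹ = [20873621/71233646; 383125/3237893; -5707211/35616823]
step 2: x' = x̄ + K·y = [-46625317/71233646, 3126178/3237893, -12966511/35616823]
step 2: P' = (I − K·H)·P̄ = [45591927/71233646 -5268280/3237893 -24210994/35616823; -5268280/3237893 16187965/3237893 6084161/3237893; -24210994/35616823 6084161/3237893 183124583/35616823]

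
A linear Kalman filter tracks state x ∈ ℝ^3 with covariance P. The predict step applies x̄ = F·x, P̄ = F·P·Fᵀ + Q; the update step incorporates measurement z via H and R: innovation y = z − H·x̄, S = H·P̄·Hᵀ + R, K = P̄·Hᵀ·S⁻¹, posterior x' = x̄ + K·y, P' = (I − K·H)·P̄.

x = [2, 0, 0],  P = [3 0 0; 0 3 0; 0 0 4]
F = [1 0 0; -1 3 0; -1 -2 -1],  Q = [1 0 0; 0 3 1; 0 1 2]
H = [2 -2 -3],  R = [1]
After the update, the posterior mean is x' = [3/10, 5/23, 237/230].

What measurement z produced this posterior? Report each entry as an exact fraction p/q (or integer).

x̄ = F·x = [2, -2, -2]
P̄ = F·P·Fᵀ + Q = [4 -3 -3; -3 33 -14; -3 -14 21]
S = H·P̄·Hᵀ + R = [230]
K = P̄·Hᵀ·S⁻¹ = [1/10; -3/23; -41/230]
x' − x̄ = [-17/10, 51/23, 697/230] = K·y
y = (KᵀK)⁻¹·Kᵀ·(x' − x̄) = [-17]
z = y + H·x̄ = [-17] + [14] = [-3]

z = [-3]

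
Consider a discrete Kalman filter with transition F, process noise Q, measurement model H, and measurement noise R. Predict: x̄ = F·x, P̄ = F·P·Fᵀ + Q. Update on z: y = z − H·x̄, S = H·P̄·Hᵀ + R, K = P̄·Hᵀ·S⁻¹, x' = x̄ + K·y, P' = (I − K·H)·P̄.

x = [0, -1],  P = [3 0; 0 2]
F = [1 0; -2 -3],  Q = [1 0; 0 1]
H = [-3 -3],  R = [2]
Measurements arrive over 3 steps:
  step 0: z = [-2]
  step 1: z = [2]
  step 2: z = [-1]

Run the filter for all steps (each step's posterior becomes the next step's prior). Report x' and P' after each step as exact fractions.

step 0: x' = [42/209, 102/209], P' = [800/209 -804/209; -804/209 854/209]
step 1: x' = [11913/18569, -24501/18569], P' = [36497/37138 -32855/37138; -32855/37138 37373/37138]
step 2: x' = [-586335/1162138, 1084515/1162138], P' = [555843/581069 -506240/581069; -506240/581069 581637/581069]

step 0: x̄ = F·x = [0, 3]
step 0: P̄ = F·P·Fᵀ + Q = [4 -6; -6 31]
step 0: y = z − H·x̄ = [7]
step 0: S = H·P̄·Hᵀ + R = [209]
step 0: K = P̄·Hᵀ·S⁻¹ = [6/209; -75/209]
step 0: x' = x̄ + K·y = [42/209, 102/209]
step 0: P' = (I − K·H)·P̄ = [800/209 -804/209; -804/209 854/209]
step 1: x̄ = F·x = [42/209, -390/209]
step 1: P̄ = F·P·Fᵀ + Q = [1009/209 812/209; 812/209 1447/209]
step 1: y = z − H·x̄ = [-626/209]
step 1: S = H·P̄·Hᵀ + R = [37138/209]
step 1: K = P̄·Hᵀ·S⁻¹ = [-5463/37138; -6777/37138]
step 1: x' = x̄ + K·y = [11913/18569, -24501/18569]
step 1: P' = (I − K·H)·P̄ = [36497/37138 -32855/37138; -32855/37138 37373/37138]
step 2: x̄ = F·x = [11913/18569, 49677/18569]
step 2: P̄ = F·P·Fᵀ + Q = [73635/37138 25571/37138; 25571/37138 125223/37138]
step 2: y = z − H·x̄ = [166201/18569]
step 2: S = H·P̄·Hᵀ + R = [1162138/18569]
step 2: K = P̄·Hᵀ·S⁻¹ = [-148809/1162138; -226191/1162138]
step 2: x' = x̄ + K·y = [-586335/1162138, 1084515/1162138]
step 2: P' = (I − K·H)·P̄ = [555843/581069 -506240/581069; -506240/581069 581637/581069]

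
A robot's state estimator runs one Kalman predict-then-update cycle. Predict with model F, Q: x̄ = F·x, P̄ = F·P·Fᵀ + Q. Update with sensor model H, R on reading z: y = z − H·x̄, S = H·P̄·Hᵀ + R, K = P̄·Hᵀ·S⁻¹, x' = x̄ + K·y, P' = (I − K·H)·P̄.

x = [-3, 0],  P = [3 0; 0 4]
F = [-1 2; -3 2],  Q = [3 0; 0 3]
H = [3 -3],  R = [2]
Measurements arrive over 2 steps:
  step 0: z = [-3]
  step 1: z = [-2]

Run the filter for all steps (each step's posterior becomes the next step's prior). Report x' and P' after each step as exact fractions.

step 0: x̄ = F·x = [3, 9]
step 0: P̄ = F·P·Fᵀ + Q = [22 25; 25 46]
step 0: y = z − H·x̄ = [15]
step 0: S = H·P̄·Hᵀ + R = [164]
step 0: K = P̄·Hᵀ·S⁻¹ = [-9/164; -63/164]
step 0: x' = x̄ + K·y = [357/164, 531/164]
step 0: P' = (I − K·H)·P̄ = [3527/164 3533/164; 3533/164 3575/164]
step 1: x̄ = F·x = [705/164, -9/164]
step 1: P̄ = F·P·Fᵀ + Q = [4187/164 -3383/164; -3383/164 4139/164]
step 1: y = z − H·x̄ = [-1235/82]
step 1: S = H·P̄·Hᵀ + R = [34039/41]
step 1: K = P̄·Hᵀ·S⁻¹ = [11355/68078; -11283/68078]
step 1: x' = x̄ + K·y = [121635/68078, 166197/68078]
step 1: P' = (I − K·H)·P̄ = [82837/34039 79052/34039; 79052/34039 82813/34039]

step 0: x' = [357/164, 531/164], P' = [3527/164 3533/164; 3533/164 3575/164]
step 1: x' = [121635/68078, 166197/68078], P' = [82837/34039 79052/34039; 79052/34039 82813/34039]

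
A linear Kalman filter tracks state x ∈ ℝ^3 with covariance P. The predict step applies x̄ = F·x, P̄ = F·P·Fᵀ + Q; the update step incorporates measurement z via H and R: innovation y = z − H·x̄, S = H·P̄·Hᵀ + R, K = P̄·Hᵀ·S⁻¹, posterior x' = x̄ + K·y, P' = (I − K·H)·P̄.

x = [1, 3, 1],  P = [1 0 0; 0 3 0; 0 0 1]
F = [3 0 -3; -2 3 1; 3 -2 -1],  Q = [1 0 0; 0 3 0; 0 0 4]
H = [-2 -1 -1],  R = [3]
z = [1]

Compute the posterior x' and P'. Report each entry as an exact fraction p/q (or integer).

x̄ = F·x = [0, 8, -4]
P̄ = F·P·Fᵀ + Q = [19 -9 12; -9 35 -25; 12 -25 26]
y = z − H·x̄ = [5]
S = H·P̄·Hᵀ + R = [102]
K = P̄·Hᵀ·S⁻¹ = [-41/102; 4/51; -25/102]
x' = x̄ + K·y = [-205/102, 428/51, -533/102]
P' = (I − K·H)·P̄ = [257/102 -295/51 199/102; -295/51 1753/51 -1175/51; 199/102 -1175/51 2027/102]

x' = [-205/102, 428/51, -533/102]
P' = [257/102 -295/51 199/102; -295/51 1753/51 -1175/51; 199/102 -1175/51 2027/102]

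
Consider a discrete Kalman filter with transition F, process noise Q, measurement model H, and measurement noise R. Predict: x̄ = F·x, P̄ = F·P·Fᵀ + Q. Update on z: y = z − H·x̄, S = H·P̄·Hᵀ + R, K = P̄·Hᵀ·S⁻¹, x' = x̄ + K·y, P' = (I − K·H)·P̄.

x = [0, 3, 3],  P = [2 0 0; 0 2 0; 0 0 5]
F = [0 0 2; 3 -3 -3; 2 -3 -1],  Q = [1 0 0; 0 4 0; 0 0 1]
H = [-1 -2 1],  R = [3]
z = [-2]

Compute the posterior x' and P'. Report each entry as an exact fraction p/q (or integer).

x̄ = F·x = [6, -18, -12]
P̄ = F·P·Fᵀ + Q = [21 -30 -10; -30 85 45; -10 45 32]
y = z − H·x̄ = [-20]
S = H·P̄·Hᵀ + R = [116]
K = P̄·Hᵀ·S⁻¹ = [1/4; -95/116; -12/29]
x' = x̄ + K·y = [1, -47/29, -108/29]
P' = (I − K·H)·P̄ = [55/4 -25/4 2; -25/4 835/116 165/29; 2 165/29 352/29]

x' = [1, -47/29, -108/29]
P' = [55/4 -25/4 2; -25/4 835/116 165/29; 2 165/29 352/29]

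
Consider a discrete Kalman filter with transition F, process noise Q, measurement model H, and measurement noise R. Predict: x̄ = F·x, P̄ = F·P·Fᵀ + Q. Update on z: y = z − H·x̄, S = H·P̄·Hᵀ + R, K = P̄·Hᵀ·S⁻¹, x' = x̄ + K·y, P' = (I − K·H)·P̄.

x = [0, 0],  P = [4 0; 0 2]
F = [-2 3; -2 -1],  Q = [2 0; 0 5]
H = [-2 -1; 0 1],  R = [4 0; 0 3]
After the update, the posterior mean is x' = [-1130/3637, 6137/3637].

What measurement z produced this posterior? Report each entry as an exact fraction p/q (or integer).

x̄ = F·x = [0, 0]
P̄ = F·P·Fᵀ + Q = [36 10; 10 23]
S = H·P̄·Hᵀ + R = [211 -43; -43 26]
K = P̄·Hᵀ·S⁻¹ = [-1702/3637 -1416/3637; -129/3637 3004/3637]
x' − x̄ = [-1130/3637, 6137/3637] = K·y
y = (KᵀK)⁻¹·Kᵀ·(x' − x̄) = [-1, 2]
z = y + H·x̄ = [-1, 2] + [0, 0] = [-1, 2]

z = [-1, 2]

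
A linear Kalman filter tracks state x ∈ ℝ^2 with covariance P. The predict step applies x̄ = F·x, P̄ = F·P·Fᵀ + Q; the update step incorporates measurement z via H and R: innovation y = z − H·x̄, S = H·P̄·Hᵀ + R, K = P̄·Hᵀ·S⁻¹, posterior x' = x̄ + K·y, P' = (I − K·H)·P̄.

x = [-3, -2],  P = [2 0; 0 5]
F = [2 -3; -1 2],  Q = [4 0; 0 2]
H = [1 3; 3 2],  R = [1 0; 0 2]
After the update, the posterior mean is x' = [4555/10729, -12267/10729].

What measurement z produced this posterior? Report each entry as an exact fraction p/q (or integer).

z = [-3, -1]

x̄ = F·x = [0, -1]
P̄ = F·P·Fᵀ + Q = [57 -34; -34 24]
S = H·P̄·Hᵀ + R = [70 -59; -59 203]
K = P̄·Hᵀ·S⁻¹ = [-3058/10729 4555/10729; 4528/10729 -1538/10729]
x' − x̄ = [4555/10729, -1538/10729] = K·y
y = (KᵀK)⁻¹·Kᵀ·(x' − x̄) = [0, 1]
z = y + H·x̄ = [0, 1] + [-3, -2] = [-3, -1]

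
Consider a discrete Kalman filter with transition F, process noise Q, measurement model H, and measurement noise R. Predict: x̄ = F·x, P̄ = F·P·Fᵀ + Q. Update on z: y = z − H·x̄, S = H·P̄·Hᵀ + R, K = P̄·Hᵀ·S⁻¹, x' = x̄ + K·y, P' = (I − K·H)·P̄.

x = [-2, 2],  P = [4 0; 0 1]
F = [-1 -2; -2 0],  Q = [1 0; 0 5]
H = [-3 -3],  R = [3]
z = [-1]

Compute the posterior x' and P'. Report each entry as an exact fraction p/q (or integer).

x' = [-363/139, 411/139]
P' = [384/139 -367/139; -367/139 396/139]

x̄ = F·x = [-2, 4]
P̄ = F·P·Fᵀ + Q = [9 8; 8 21]
y = z − H·x̄ = [5]
S = H·P̄·Hᵀ + R = [417]
K = P̄·Hᵀ·S⁻¹ = [-17/139; -29/139]
x' = x̄ + K·y = [-363/139, 411/139]
P' = (I − K·H)·P̄ = [384/139 -367/139; -367/139 396/139]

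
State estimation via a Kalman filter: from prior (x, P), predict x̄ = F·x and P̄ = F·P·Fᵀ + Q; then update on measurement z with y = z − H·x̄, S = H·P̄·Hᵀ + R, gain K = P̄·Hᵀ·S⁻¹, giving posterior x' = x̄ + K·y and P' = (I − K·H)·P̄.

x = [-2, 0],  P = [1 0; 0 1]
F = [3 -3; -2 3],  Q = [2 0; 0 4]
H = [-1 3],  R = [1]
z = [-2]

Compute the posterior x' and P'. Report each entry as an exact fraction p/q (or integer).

x' = [-71/66, -1]
P' = [1055/264 5/4; 5/4 1/2]

x̄ = F·x = [-6, 4]
P̄ = F·P·Fᵀ + Q = [20 -15; -15 17]
y = z − H·x̄ = [-20]
S = H·P̄·Hᵀ + R = [264]
K = P̄·Hᵀ·S⁻¹ = [-65/264; 1/4]
x' = x̄ + K·y = [-71/66, -1]
P' = (I − K·H)·P̄ = [1055/264 5/4; 5/4 1/2]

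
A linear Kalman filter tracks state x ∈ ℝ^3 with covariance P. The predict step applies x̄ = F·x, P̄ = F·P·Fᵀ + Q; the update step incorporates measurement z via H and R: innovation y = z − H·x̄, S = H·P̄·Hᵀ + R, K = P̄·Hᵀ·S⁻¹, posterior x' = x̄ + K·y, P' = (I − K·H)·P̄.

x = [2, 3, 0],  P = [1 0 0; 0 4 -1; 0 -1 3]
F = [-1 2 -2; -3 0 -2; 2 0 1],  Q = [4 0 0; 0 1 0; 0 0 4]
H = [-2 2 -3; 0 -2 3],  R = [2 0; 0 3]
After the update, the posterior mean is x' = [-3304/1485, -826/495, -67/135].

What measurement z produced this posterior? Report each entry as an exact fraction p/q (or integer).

x̄ = F·x = [4, -6, 4]
P̄ = F·P·Fᵀ + Q = [41 19 -10; 19 22 -12; -10 -12 11]
S = H·P̄·Hᵀ + R = [225 -195; -195 334]
K = P̄·Hᵀ·S⁻¹ = [-17936/37125 -1202/2475; -524/12375 -218/825; -113/3375 34/225]
x' − x̄ = [-9244/1485, 2144/495, -607/135] = K·y
y = (KᵀK)⁻¹·Kᵀ·(x' − x̄) = [35, -22]
z = y + H·x̄ = [35, -22] + [-32, 24] = [3, 2]

z = [3, 2]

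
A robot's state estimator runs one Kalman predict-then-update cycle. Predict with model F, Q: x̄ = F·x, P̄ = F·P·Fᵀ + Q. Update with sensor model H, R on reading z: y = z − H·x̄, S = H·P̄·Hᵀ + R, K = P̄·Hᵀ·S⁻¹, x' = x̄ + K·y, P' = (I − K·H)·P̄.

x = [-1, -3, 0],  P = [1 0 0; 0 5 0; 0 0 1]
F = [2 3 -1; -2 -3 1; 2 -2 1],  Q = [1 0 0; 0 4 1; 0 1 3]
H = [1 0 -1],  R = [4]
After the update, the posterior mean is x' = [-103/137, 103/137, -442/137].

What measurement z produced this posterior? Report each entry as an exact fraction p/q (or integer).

x̄ = F·x = [-11, 11, 4]
P̄ = F·P·Fᵀ + Q = [51 -50 -27; -50 54 28; -27 28 28]
S = H·P̄·Hᵀ + R = [137]
K = P̄·Hᵀ·S⁻¹ = [78/137; -78/137; -55/137]
x' − x̄ = [1404/137, -1404/137, -990/137] = K·y
y = (KᵀK)⁻¹·Kᵀ·(x' − x̄) = [18]
z = y + H·x̄ = [18] + [-15] = [3]

z = [3]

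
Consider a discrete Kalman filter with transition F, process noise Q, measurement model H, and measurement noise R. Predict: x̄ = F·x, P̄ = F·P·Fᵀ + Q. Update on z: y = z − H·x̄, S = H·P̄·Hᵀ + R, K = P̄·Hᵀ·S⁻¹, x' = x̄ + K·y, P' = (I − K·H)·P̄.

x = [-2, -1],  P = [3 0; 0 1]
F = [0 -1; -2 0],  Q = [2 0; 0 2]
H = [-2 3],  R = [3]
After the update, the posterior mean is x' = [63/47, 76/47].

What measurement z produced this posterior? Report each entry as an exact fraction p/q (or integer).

z = [2]

x̄ = F·x = [1, 4]
P̄ = F·P·Fᵀ + Q = [3 0; 0 14]
S = H·P̄·Hᵀ + R = [141]
K = P̄·Hᵀ·S⁻¹ = [-2/47; 14/47]
x' − x̄ = [16/47, -112/47] = K·y
y = (KᵀK)⁻¹·Kᵀ·(x' − x̄) = [-8]
z = y + H·x̄ = [-8] + [10] = [2]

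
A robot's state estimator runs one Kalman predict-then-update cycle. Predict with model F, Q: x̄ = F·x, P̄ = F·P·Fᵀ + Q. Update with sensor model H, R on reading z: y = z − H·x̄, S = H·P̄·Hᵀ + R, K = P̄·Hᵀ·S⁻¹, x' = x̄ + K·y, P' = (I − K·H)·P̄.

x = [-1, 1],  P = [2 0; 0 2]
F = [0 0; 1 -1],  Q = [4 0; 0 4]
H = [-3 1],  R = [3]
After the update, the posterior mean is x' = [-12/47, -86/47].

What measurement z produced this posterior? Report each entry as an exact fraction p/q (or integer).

x̄ = F·x = [0, -2]
P̄ = F·P·Fᵀ + Q = [4 0; 0 8]
S = H·P̄·Hᵀ + R = [47]
K = P̄·Hᵀ·S⁻¹ = [-12/47; 8/47]
x' − x̄ = [-12/47, 8/47] = K·y
y = (KᵀK)⁻¹·Kᵀ·(x' − x̄) = [1]
z = y + H·x̄ = [1] + [-2] = [-1]

z = [-1]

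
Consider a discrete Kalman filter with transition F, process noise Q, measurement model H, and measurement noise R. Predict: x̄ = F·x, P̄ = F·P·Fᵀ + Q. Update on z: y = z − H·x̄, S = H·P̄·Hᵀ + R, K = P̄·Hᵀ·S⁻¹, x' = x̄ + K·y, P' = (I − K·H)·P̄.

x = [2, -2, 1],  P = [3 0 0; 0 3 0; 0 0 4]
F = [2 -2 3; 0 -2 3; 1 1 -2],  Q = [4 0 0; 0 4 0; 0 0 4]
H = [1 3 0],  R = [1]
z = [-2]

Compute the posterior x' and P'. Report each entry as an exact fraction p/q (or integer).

x' = [1959/821, -1189/821, 2234/821]
P' = [9280/821 -3024/821 4008/821; -3024/821 1076/821 -1374/821; 4008/821 -1374/821 8350/821]

x̄ = F·x = [11, 7, -2]
P̄ = F·P·Fᵀ + Q = [64 48 -24; 48 52 -30; -24 -30 26]
y = z − H·x̄ = [-34]
S = H·P̄·Hᵀ + R = [821]
K = P̄·Hᵀ·S⁻¹ = [208/821; 204/821; -114/821]
x' = x̄ + K·y = [1959/821, -1189/821, 2234/821]
P' = (I − K·H)·P̄ = [9280/821 -3024/821 4008/821; -3024/821 1076/821 -1374/821; 4008/821 -1374/821 8350/821]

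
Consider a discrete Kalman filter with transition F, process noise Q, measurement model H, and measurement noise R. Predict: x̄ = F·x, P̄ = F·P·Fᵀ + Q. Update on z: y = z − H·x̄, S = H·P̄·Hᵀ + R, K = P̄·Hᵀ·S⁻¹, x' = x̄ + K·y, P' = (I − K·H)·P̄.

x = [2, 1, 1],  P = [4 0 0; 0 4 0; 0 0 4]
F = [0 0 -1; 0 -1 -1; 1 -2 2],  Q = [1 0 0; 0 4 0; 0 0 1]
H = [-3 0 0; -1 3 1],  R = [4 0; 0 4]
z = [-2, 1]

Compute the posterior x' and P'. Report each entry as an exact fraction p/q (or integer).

x' = [3774/7145, 1366/7145, 5977/7145]
P' = [2916/7145 2464/7145 -4492/7145; 2464/7145 12236/7145 -27828/7145; -4492/7145 -27828/7145 87524/7145]

x̄ = F·x = [-1, -2, 2]
P̄ = F·P·Fᵀ + Q = [5 4 -8; 4 12 0; -8 0 37]
y = z − H·x̄ = [-5, 4]
S = H·P̄·Hᵀ + R = [49 3; 3 146]
K = P̄·Hᵀ·S⁻¹ = [-2187/7145 -4/7145; -1848/7145 1604/7145; 3369/7145 2133/7145]
x' = x̄ + K·y = [3774/7145, 1366/7145, 5977/7145]
P' = (I − K·H)·P̄ = [2916/7145 2464/7145 -4492/7145; 2464/7145 12236/7145 -27828/7145; -4492/7145 -27828/7145 87524/7145]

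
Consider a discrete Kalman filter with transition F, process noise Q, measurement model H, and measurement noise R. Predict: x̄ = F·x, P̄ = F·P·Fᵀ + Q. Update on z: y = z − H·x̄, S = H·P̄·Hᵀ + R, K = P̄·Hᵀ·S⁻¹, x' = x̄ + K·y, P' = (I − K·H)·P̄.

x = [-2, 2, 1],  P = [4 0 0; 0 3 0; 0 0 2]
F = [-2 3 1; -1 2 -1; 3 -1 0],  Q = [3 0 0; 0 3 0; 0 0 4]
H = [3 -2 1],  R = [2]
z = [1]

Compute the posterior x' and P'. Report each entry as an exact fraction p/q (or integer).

x̄ = F·x = [11, 5, -8]
P̄ = F·P·Fᵀ + Q = [48 24 -33; 24 21 -18; -33 -18 43]
y = z − H·x̄ = [-14]
S = H·P̄·Hᵀ + R = [147]
K = P̄·Hᵀ·S⁻¹ = [3/7; 4/49; -20/147]
x' = x̄ + K·y = [5, 27/7, -128/21]
P' = (I − K·H)·P̄ = [21 132/7 -171/7; 132/7 981/49 -802/49; -171/7 -802/49 5921/147]

x' = [5, 27/7, -128/21]
P' = [21 132/7 -171/7; 132/7 981/49 -802/49; -171/7 -802/49 5921/147]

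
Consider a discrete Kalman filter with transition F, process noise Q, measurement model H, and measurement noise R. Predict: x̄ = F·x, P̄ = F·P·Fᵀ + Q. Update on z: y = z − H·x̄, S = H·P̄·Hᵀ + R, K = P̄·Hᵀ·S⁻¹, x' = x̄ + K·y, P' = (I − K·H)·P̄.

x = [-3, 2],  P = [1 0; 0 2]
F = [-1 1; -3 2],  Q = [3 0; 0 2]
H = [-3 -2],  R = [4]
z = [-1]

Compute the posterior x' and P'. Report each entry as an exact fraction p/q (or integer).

x̄ = F·x = [5, 13]
P̄ = F·P·Fᵀ + Q = [6 7; 7 19]
y = z − H·x̄ = [40]
S = H·P̄·Hᵀ + R = [218]
K = P̄·Hᵀ·S⁻¹ = [-16/109; -59/218]
x' = x̄ + K·y = [-95/109, 237/109]
P' = (I − K·H)·P̄ = [142/109 -181/109; -181/109 661/218]

x' = [-95/109, 237/109]
P' = [142/109 -181/109; -181/109 661/218]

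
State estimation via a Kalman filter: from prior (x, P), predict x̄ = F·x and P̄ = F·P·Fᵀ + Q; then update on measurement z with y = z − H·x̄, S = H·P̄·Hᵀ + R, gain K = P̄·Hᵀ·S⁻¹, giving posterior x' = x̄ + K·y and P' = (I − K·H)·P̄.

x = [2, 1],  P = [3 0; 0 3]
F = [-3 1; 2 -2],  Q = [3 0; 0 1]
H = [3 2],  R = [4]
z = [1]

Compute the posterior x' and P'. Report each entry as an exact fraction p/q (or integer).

x' = [47/113, -38/113]
P' = [1128/113 -1590/113; -1590/113 2341/113]

x̄ = F·x = [-5, 2]
P̄ = F·P·Fᵀ + Q = [33 -24; -24 25]
y = z − H·x̄ = [12]
S = H·P̄·Hᵀ + R = [113]
K = P̄·Hᵀ·S⁻¹ = [51/113; -22/113]
x' = x̄ + K·y = [47/113, -38/113]
P' = (I − K·H)·P̄ = [1128/113 -1590/113; -1590/113 2341/113]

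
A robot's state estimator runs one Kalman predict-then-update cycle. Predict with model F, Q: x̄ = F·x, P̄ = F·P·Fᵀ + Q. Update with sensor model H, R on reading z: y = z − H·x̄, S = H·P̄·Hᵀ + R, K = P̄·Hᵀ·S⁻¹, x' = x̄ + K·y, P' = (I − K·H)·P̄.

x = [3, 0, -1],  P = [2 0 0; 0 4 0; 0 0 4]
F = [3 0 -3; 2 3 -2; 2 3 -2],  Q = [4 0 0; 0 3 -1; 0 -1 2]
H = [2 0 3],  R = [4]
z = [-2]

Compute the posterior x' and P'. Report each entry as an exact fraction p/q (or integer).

x̄ = F·x = [12, 8, 8]
P̄ = F·P·Fᵀ + Q = [58 36 36; 36 63 59; 36 59 62]
y = z − H·x̄ = [-50]
S = H·P̄·Hᵀ + R = [1226]
K = P̄·Hᵀ·S⁻¹ = [112/613; 249/1226; 129/613]
x' = x̄ + K·y = [1756/613, -1321/613, -1546/613]
P' = (I − K·H)·P̄ = [10466/613 -5820/613 -6828/613; -5820/613 15237/1226 4046/613; -6828/613 4046/613 4724/613]

x' = [1756/613, -1321/613, -1546/613]
P' = [10466/613 -5820/613 -6828/613; -5820/613 15237/1226 4046/613; -6828/613 4046/613 4724/613]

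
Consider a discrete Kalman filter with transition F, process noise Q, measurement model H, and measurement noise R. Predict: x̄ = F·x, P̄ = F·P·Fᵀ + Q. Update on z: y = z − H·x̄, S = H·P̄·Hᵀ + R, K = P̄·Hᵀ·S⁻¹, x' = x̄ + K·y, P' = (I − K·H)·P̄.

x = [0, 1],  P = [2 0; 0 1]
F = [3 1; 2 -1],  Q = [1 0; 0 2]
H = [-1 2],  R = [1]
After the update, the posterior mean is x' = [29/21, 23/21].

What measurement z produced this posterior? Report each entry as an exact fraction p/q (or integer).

z = [1]

x̄ = F·x = [1, -1]
P̄ = F·P·Fᵀ + Q = [20 11; 11 11]
S = H·P̄·Hᵀ + R = [21]
K = P̄·Hᵀ·S⁻¹ = [2/21; 11/21]
x' − x̄ = [8/21, 44/21] = K·y
y = (KᵀK)⁻¹·Kᵀ·(x' − x̄) = [4]
z = y + H·x̄ = [4] + [-3] = [1]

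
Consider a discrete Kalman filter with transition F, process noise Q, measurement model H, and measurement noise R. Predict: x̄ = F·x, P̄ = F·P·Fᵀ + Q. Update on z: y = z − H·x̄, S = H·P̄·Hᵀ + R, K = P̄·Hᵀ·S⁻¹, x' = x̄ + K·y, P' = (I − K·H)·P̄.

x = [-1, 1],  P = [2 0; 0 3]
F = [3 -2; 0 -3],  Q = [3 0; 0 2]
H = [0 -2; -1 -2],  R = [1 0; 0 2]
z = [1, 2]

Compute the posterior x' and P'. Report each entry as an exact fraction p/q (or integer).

x' = [-3826/2987, -1367/2987]
P' = [7662/2987 -1230/2987; -1230/2987 691/2987]

x̄ = F·x = [-5, -3]
P̄ = F·P·Fᵀ + Q = [33 18; 18 29]
y = z − H·x̄ = [-5, -9]
S = H·P̄·Hᵀ + R = [117 152; 152 223]
K = P̄·Hᵀ·S⁻¹ = [2460/2987 -2601/2987; -1382/2987 -76/2987]
x' = x̄ + K·y = [-3826/2987, -1367/2987]
P' = (I − K·H)·P̄ = [7662/2987 -1230/2987; -1230/2987 691/2987]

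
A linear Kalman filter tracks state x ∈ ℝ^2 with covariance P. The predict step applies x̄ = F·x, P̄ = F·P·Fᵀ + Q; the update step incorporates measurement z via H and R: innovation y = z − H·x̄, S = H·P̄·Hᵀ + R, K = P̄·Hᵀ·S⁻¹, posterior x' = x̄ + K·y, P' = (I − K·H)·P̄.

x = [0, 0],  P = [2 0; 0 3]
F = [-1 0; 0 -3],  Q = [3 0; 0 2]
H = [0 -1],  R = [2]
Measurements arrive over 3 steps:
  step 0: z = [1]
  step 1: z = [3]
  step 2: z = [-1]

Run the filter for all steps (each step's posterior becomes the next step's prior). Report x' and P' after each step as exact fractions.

step 0: x̄ = F·x = [0, 0]
step 0: P̄ = F·P·Fᵀ + Q = [5 0; 0 29]
step 0: y = z − H·x̄ = [1]
step 0: S = H·P̄·Hᵀ + R = [31]
step 0: K = P̄·Hᵀ·S⁻¹ = [0; -29/31]
step 0: x' = x̄ + K·y = [0, -29/31]
step 0: P' = (I − K·H)·P̄ = [5 0; 0 58/31]
step 1: x̄ = F·x = [0, 87/31]
step 1: P̄ = F·P·Fᵀ + Q = [8 0; 0 584/31]
step 1: y = z − H·x̄ = [180/31]
step 1: S = H·P̄·Hᵀ + R = [646/31]
step 1: K = P̄·Hᵀ·S⁻¹ = [0; -292/323]
step 1: x' = x̄ + K·y = [0, -789/323]
step 1: P' = (I − K·H)·P̄ = [8 0; 0 584/323]
step 2: x̄ = F·x = [0, 2367/323]
step 2: P̄ = F·P·Fᵀ + Q = [11 0; 0 5902/323]
step 2: y = z − H·x̄ = [2044/323]
step 2: S = H·P̄·Hᵀ + R = [6548/323]
step 2: K = P̄·Hᵀ·S⁻¹ = [0; -2951/3274]
step 2: x' = x̄ + K·y = [0, 2659/1637]
step 2: P' = (I − K·H)·P̄ = [11 0; 0 2951/1637]

step 0: x' = [0, -29/31], P' = [5 0; 0 58/31]
step 1: x' = [0, -789/323], P' = [8 0; 0 584/323]
step 2: x' = [0, 2659/1637], P' = [11 0; 0 2951/1637]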